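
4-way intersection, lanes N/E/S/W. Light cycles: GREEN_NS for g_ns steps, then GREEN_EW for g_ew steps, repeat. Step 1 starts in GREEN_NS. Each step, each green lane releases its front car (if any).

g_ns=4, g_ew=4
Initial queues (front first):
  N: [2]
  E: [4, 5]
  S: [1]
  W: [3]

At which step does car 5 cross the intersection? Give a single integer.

Step 1 [NS]: N:car2-GO,E:wait,S:car1-GO,W:wait | queues: N=0 E=2 S=0 W=1
Step 2 [NS]: N:empty,E:wait,S:empty,W:wait | queues: N=0 E=2 S=0 W=1
Step 3 [NS]: N:empty,E:wait,S:empty,W:wait | queues: N=0 E=2 S=0 W=1
Step 4 [NS]: N:empty,E:wait,S:empty,W:wait | queues: N=0 E=2 S=0 W=1
Step 5 [EW]: N:wait,E:car4-GO,S:wait,W:car3-GO | queues: N=0 E=1 S=0 W=0
Step 6 [EW]: N:wait,E:car5-GO,S:wait,W:empty | queues: N=0 E=0 S=0 W=0
Car 5 crosses at step 6

6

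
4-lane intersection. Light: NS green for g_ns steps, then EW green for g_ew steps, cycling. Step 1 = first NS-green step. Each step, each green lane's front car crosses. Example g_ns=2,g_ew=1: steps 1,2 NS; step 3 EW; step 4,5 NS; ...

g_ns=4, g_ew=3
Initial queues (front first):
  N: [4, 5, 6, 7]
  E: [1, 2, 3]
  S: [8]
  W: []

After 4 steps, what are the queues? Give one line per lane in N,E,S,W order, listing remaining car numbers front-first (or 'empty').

Step 1 [NS]: N:car4-GO,E:wait,S:car8-GO,W:wait | queues: N=3 E=3 S=0 W=0
Step 2 [NS]: N:car5-GO,E:wait,S:empty,W:wait | queues: N=2 E=3 S=0 W=0
Step 3 [NS]: N:car6-GO,E:wait,S:empty,W:wait | queues: N=1 E=3 S=0 W=0
Step 4 [NS]: N:car7-GO,E:wait,S:empty,W:wait | queues: N=0 E=3 S=0 W=0

N: empty
E: 1 2 3
S: empty
W: empty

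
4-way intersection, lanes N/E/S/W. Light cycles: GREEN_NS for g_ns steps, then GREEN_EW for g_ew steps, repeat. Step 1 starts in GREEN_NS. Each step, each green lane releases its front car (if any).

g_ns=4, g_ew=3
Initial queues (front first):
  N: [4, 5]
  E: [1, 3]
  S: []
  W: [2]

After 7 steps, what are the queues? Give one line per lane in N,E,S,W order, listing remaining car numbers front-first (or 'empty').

Step 1 [NS]: N:car4-GO,E:wait,S:empty,W:wait | queues: N=1 E=2 S=0 W=1
Step 2 [NS]: N:car5-GO,E:wait,S:empty,W:wait | queues: N=0 E=2 S=0 W=1
Step 3 [NS]: N:empty,E:wait,S:empty,W:wait | queues: N=0 E=2 S=0 W=1
Step 4 [NS]: N:empty,E:wait,S:empty,W:wait | queues: N=0 E=2 S=0 W=1
Step 5 [EW]: N:wait,E:car1-GO,S:wait,W:car2-GO | queues: N=0 E=1 S=0 W=0
Step 6 [EW]: N:wait,E:car3-GO,S:wait,W:empty | queues: N=0 E=0 S=0 W=0

N: empty
E: empty
S: empty
W: empty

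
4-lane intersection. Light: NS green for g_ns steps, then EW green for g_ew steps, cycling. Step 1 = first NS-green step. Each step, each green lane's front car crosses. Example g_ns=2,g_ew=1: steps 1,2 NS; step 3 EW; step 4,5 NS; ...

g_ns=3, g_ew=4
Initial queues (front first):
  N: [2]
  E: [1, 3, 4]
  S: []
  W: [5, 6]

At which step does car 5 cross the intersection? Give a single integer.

Step 1 [NS]: N:car2-GO,E:wait,S:empty,W:wait | queues: N=0 E=3 S=0 W=2
Step 2 [NS]: N:empty,E:wait,S:empty,W:wait | queues: N=0 E=3 S=0 W=2
Step 3 [NS]: N:empty,E:wait,S:empty,W:wait | queues: N=0 E=3 S=0 W=2
Step 4 [EW]: N:wait,E:car1-GO,S:wait,W:car5-GO | queues: N=0 E=2 S=0 W=1
Step 5 [EW]: N:wait,E:car3-GO,S:wait,W:car6-GO | queues: N=0 E=1 S=0 W=0
Step 6 [EW]: N:wait,E:car4-GO,S:wait,W:empty | queues: N=0 E=0 S=0 W=0
Car 5 crosses at step 4

4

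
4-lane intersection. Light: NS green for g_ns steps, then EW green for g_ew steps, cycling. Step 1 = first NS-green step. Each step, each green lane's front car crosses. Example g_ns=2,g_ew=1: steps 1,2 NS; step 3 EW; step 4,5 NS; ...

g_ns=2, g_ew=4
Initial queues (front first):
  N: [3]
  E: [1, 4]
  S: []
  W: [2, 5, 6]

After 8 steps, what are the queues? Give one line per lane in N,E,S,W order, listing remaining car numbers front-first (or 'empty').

Step 1 [NS]: N:car3-GO,E:wait,S:empty,W:wait | queues: N=0 E=2 S=0 W=3
Step 2 [NS]: N:empty,E:wait,S:empty,W:wait | queues: N=0 E=2 S=0 W=3
Step 3 [EW]: N:wait,E:car1-GO,S:wait,W:car2-GO | queues: N=0 E=1 S=0 W=2
Step 4 [EW]: N:wait,E:car4-GO,S:wait,W:car5-GO | queues: N=0 E=0 S=0 W=1
Step 5 [EW]: N:wait,E:empty,S:wait,W:car6-GO | queues: N=0 E=0 S=0 W=0

N: empty
E: empty
S: empty
W: empty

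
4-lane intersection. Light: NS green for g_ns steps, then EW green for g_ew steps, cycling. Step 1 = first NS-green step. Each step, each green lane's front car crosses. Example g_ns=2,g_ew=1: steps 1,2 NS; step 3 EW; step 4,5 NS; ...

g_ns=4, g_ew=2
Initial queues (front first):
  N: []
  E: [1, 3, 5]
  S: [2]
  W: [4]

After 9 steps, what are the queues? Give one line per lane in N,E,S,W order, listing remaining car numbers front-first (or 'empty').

Step 1 [NS]: N:empty,E:wait,S:car2-GO,W:wait | queues: N=0 E=3 S=0 W=1
Step 2 [NS]: N:empty,E:wait,S:empty,W:wait | queues: N=0 E=3 S=0 W=1
Step 3 [NS]: N:empty,E:wait,S:empty,W:wait | queues: N=0 E=3 S=0 W=1
Step 4 [NS]: N:empty,E:wait,S:empty,W:wait | queues: N=0 E=3 S=0 W=1
Step 5 [EW]: N:wait,E:car1-GO,S:wait,W:car4-GO | queues: N=0 E=2 S=0 W=0
Step 6 [EW]: N:wait,E:car3-GO,S:wait,W:empty | queues: N=0 E=1 S=0 W=0
Step 7 [NS]: N:empty,E:wait,S:empty,W:wait | queues: N=0 E=1 S=0 W=0
Step 8 [NS]: N:empty,E:wait,S:empty,W:wait | queues: N=0 E=1 S=0 W=0
Step 9 [NS]: N:empty,E:wait,S:empty,W:wait | queues: N=0 E=1 S=0 W=0

N: empty
E: 5
S: empty
W: empty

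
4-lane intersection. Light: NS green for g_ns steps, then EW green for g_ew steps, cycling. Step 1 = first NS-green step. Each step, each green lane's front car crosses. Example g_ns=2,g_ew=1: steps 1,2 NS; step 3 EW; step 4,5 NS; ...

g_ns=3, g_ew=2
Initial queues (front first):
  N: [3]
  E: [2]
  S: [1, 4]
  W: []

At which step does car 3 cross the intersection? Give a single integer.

Step 1 [NS]: N:car3-GO,E:wait,S:car1-GO,W:wait | queues: N=0 E=1 S=1 W=0
Step 2 [NS]: N:empty,E:wait,S:car4-GO,W:wait | queues: N=0 E=1 S=0 W=0
Step 3 [NS]: N:empty,E:wait,S:empty,W:wait | queues: N=0 E=1 S=0 W=0
Step 4 [EW]: N:wait,E:car2-GO,S:wait,W:empty | queues: N=0 E=0 S=0 W=0
Car 3 crosses at step 1

1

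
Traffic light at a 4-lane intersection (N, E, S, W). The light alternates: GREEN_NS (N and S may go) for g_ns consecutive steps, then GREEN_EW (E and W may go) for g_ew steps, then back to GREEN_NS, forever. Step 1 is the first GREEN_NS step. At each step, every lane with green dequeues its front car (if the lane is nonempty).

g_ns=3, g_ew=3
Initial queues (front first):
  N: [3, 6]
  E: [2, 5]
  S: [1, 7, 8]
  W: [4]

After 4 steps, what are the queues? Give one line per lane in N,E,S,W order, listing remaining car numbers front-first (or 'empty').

Step 1 [NS]: N:car3-GO,E:wait,S:car1-GO,W:wait | queues: N=1 E=2 S=2 W=1
Step 2 [NS]: N:car6-GO,E:wait,S:car7-GO,W:wait | queues: N=0 E=2 S=1 W=1
Step 3 [NS]: N:empty,E:wait,S:car8-GO,W:wait | queues: N=0 E=2 S=0 W=1
Step 4 [EW]: N:wait,E:car2-GO,S:wait,W:car4-GO | queues: N=0 E=1 S=0 W=0

N: empty
E: 5
S: empty
W: empty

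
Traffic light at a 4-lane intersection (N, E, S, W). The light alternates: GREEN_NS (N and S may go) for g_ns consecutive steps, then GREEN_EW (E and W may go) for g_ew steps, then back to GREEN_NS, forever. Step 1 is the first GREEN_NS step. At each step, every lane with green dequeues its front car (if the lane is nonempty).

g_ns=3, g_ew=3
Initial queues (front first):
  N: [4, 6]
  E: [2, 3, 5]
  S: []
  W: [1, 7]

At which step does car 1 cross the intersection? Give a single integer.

Step 1 [NS]: N:car4-GO,E:wait,S:empty,W:wait | queues: N=1 E=3 S=0 W=2
Step 2 [NS]: N:car6-GO,E:wait,S:empty,W:wait | queues: N=0 E=3 S=0 W=2
Step 3 [NS]: N:empty,E:wait,S:empty,W:wait | queues: N=0 E=3 S=0 W=2
Step 4 [EW]: N:wait,E:car2-GO,S:wait,W:car1-GO | queues: N=0 E=2 S=0 W=1
Step 5 [EW]: N:wait,E:car3-GO,S:wait,W:car7-GO | queues: N=0 E=1 S=0 W=0
Step 6 [EW]: N:wait,E:car5-GO,S:wait,W:empty | queues: N=0 E=0 S=0 W=0
Car 1 crosses at step 4

4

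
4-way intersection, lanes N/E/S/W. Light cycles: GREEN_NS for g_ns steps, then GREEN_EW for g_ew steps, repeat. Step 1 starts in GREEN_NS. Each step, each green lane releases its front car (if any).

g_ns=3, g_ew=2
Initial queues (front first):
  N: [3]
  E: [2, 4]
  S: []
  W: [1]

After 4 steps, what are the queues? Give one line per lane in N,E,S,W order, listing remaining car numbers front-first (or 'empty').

Step 1 [NS]: N:car3-GO,E:wait,S:empty,W:wait | queues: N=0 E=2 S=0 W=1
Step 2 [NS]: N:empty,E:wait,S:empty,W:wait | queues: N=0 E=2 S=0 W=1
Step 3 [NS]: N:empty,E:wait,S:empty,W:wait | queues: N=0 E=2 S=0 W=1
Step 4 [EW]: N:wait,E:car2-GO,S:wait,W:car1-GO | queues: N=0 E=1 S=0 W=0

N: empty
E: 4
S: empty
W: empty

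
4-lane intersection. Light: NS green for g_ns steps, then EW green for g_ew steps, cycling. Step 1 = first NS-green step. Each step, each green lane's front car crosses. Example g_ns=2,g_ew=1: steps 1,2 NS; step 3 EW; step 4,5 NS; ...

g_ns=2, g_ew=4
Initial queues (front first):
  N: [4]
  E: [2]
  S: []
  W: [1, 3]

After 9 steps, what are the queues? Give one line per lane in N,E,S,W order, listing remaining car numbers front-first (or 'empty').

Step 1 [NS]: N:car4-GO,E:wait,S:empty,W:wait | queues: N=0 E=1 S=0 W=2
Step 2 [NS]: N:empty,E:wait,S:empty,W:wait | queues: N=0 E=1 S=0 W=2
Step 3 [EW]: N:wait,E:car2-GO,S:wait,W:car1-GO | queues: N=0 E=0 S=0 W=1
Step 4 [EW]: N:wait,E:empty,S:wait,W:car3-GO | queues: N=0 E=0 S=0 W=0

N: empty
E: empty
S: empty
W: empty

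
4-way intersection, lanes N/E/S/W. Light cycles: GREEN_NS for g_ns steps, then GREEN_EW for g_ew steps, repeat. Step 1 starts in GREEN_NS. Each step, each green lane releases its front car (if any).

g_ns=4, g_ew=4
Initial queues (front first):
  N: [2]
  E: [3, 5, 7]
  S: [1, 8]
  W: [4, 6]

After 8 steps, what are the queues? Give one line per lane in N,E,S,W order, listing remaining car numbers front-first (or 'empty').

Step 1 [NS]: N:car2-GO,E:wait,S:car1-GO,W:wait | queues: N=0 E=3 S=1 W=2
Step 2 [NS]: N:empty,E:wait,S:car8-GO,W:wait | queues: N=0 E=3 S=0 W=2
Step 3 [NS]: N:empty,E:wait,S:empty,W:wait | queues: N=0 E=3 S=0 W=2
Step 4 [NS]: N:empty,E:wait,S:empty,W:wait | queues: N=0 E=3 S=0 W=2
Step 5 [EW]: N:wait,E:car3-GO,S:wait,W:car4-GO | queues: N=0 E=2 S=0 W=1
Step 6 [EW]: N:wait,E:car5-GO,S:wait,W:car6-GO | queues: N=0 E=1 S=0 W=0
Step 7 [EW]: N:wait,E:car7-GO,S:wait,W:empty | queues: N=0 E=0 S=0 W=0

N: empty
E: empty
S: empty
W: empty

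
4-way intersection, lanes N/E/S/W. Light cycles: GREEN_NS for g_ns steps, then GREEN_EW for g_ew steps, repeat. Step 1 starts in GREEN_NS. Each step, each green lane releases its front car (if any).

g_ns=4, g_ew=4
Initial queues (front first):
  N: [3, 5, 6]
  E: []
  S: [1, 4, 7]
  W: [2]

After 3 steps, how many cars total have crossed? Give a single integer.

Step 1 [NS]: N:car3-GO,E:wait,S:car1-GO,W:wait | queues: N=2 E=0 S=2 W=1
Step 2 [NS]: N:car5-GO,E:wait,S:car4-GO,W:wait | queues: N=1 E=0 S=1 W=1
Step 3 [NS]: N:car6-GO,E:wait,S:car7-GO,W:wait | queues: N=0 E=0 S=0 W=1
Cars crossed by step 3: 6

Answer: 6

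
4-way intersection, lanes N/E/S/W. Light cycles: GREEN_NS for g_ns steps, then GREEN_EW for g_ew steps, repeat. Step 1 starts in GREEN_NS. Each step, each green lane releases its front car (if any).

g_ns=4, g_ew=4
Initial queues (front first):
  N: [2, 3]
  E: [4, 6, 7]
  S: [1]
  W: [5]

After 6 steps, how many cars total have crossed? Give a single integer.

Answer: 6

Derivation:
Step 1 [NS]: N:car2-GO,E:wait,S:car1-GO,W:wait | queues: N=1 E=3 S=0 W=1
Step 2 [NS]: N:car3-GO,E:wait,S:empty,W:wait | queues: N=0 E=3 S=0 W=1
Step 3 [NS]: N:empty,E:wait,S:empty,W:wait | queues: N=0 E=3 S=0 W=1
Step 4 [NS]: N:empty,E:wait,S:empty,W:wait | queues: N=0 E=3 S=0 W=1
Step 5 [EW]: N:wait,E:car4-GO,S:wait,W:car5-GO | queues: N=0 E=2 S=0 W=0
Step 6 [EW]: N:wait,E:car6-GO,S:wait,W:empty | queues: N=0 E=1 S=0 W=0
Cars crossed by step 6: 6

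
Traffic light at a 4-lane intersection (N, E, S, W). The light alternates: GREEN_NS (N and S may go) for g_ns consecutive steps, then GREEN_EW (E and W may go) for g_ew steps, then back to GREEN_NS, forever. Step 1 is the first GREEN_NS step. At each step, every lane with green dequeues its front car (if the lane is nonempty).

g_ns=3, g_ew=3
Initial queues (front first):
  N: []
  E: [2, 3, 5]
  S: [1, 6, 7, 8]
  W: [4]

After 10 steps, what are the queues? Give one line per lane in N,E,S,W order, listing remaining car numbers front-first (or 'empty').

Step 1 [NS]: N:empty,E:wait,S:car1-GO,W:wait | queues: N=0 E=3 S=3 W=1
Step 2 [NS]: N:empty,E:wait,S:car6-GO,W:wait | queues: N=0 E=3 S=2 W=1
Step 3 [NS]: N:empty,E:wait,S:car7-GO,W:wait | queues: N=0 E=3 S=1 W=1
Step 4 [EW]: N:wait,E:car2-GO,S:wait,W:car4-GO | queues: N=0 E=2 S=1 W=0
Step 5 [EW]: N:wait,E:car3-GO,S:wait,W:empty | queues: N=0 E=1 S=1 W=0
Step 6 [EW]: N:wait,E:car5-GO,S:wait,W:empty | queues: N=0 E=0 S=1 W=0
Step 7 [NS]: N:empty,E:wait,S:car8-GO,W:wait | queues: N=0 E=0 S=0 W=0

N: empty
E: empty
S: empty
W: empty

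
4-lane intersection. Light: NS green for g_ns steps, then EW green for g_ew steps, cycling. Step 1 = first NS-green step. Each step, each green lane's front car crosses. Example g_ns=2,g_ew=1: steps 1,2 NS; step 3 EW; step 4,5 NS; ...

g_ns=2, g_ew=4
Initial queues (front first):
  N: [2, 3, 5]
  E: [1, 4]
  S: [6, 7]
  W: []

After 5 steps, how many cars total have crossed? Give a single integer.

Step 1 [NS]: N:car2-GO,E:wait,S:car6-GO,W:wait | queues: N=2 E=2 S=1 W=0
Step 2 [NS]: N:car3-GO,E:wait,S:car7-GO,W:wait | queues: N=1 E=2 S=0 W=0
Step 3 [EW]: N:wait,E:car1-GO,S:wait,W:empty | queues: N=1 E=1 S=0 W=0
Step 4 [EW]: N:wait,E:car4-GO,S:wait,W:empty | queues: N=1 E=0 S=0 W=0
Step 5 [EW]: N:wait,E:empty,S:wait,W:empty | queues: N=1 E=0 S=0 W=0
Cars crossed by step 5: 6

Answer: 6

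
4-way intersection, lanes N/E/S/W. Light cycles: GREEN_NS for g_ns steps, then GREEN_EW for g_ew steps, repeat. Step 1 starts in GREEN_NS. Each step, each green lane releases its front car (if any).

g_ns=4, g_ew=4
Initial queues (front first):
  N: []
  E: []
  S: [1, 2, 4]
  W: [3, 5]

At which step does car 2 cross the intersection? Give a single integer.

Step 1 [NS]: N:empty,E:wait,S:car1-GO,W:wait | queues: N=0 E=0 S=2 W=2
Step 2 [NS]: N:empty,E:wait,S:car2-GO,W:wait | queues: N=0 E=0 S=1 W=2
Step 3 [NS]: N:empty,E:wait,S:car4-GO,W:wait | queues: N=0 E=0 S=0 W=2
Step 4 [NS]: N:empty,E:wait,S:empty,W:wait | queues: N=0 E=0 S=0 W=2
Step 5 [EW]: N:wait,E:empty,S:wait,W:car3-GO | queues: N=0 E=0 S=0 W=1
Step 6 [EW]: N:wait,E:empty,S:wait,W:car5-GO | queues: N=0 E=0 S=0 W=0
Car 2 crosses at step 2

2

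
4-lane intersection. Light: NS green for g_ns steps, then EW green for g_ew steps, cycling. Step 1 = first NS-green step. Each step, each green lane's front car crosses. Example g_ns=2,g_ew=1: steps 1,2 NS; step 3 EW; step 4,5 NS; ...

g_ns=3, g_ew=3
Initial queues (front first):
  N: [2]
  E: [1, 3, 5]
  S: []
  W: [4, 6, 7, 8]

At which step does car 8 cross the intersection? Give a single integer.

Step 1 [NS]: N:car2-GO,E:wait,S:empty,W:wait | queues: N=0 E=3 S=0 W=4
Step 2 [NS]: N:empty,E:wait,S:empty,W:wait | queues: N=0 E=3 S=0 W=4
Step 3 [NS]: N:empty,E:wait,S:empty,W:wait | queues: N=0 E=3 S=0 W=4
Step 4 [EW]: N:wait,E:car1-GO,S:wait,W:car4-GO | queues: N=0 E=2 S=0 W=3
Step 5 [EW]: N:wait,E:car3-GO,S:wait,W:car6-GO | queues: N=0 E=1 S=0 W=2
Step 6 [EW]: N:wait,E:car5-GO,S:wait,W:car7-GO | queues: N=0 E=0 S=0 W=1
Step 7 [NS]: N:empty,E:wait,S:empty,W:wait | queues: N=0 E=0 S=0 W=1
Step 8 [NS]: N:empty,E:wait,S:empty,W:wait | queues: N=0 E=0 S=0 W=1
Step 9 [NS]: N:empty,E:wait,S:empty,W:wait | queues: N=0 E=0 S=0 W=1
Step 10 [EW]: N:wait,E:empty,S:wait,W:car8-GO | queues: N=0 E=0 S=0 W=0
Car 8 crosses at step 10

10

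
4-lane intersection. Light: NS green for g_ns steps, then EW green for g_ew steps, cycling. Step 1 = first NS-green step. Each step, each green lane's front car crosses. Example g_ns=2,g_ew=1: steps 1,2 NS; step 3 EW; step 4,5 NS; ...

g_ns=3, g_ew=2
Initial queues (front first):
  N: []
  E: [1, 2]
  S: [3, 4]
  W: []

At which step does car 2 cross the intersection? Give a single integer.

Step 1 [NS]: N:empty,E:wait,S:car3-GO,W:wait | queues: N=0 E=2 S=1 W=0
Step 2 [NS]: N:empty,E:wait,S:car4-GO,W:wait | queues: N=0 E=2 S=0 W=0
Step 3 [NS]: N:empty,E:wait,S:empty,W:wait | queues: N=0 E=2 S=0 W=0
Step 4 [EW]: N:wait,E:car1-GO,S:wait,W:empty | queues: N=0 E=1 S=0 W=0
Step 5 [EW]: N:wait,E:car2-GO,S:wait,W:empty | queues: N=0 E=0 S=0 W=0
Car 2 crosses at step 5

5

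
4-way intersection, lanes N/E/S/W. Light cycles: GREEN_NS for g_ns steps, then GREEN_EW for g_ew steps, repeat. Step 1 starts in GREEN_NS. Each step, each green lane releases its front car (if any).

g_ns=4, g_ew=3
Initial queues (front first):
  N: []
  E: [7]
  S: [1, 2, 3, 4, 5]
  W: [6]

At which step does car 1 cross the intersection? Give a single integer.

Step 1 [NS]: N:empty,E:wait,S:car1-GO,W:wait | queues: N=0 E=1 S=4 W=1
Step 2 [NS]: N:empty,E:wait,S:car2-GO,W:wait | queues: N=0 E=1 S=3 W=1
Step 3 [NS]: N:empty,E:wait,S:car3-GO,W:wait | queues: N=0 E=1 S=2 W=1
Step 4 [NS]: N:empty,E:wait,S:car4-GO,W:wait | queues: N=0 E=1 S=1 W=1
Step 5 [EW]: N:wait,E:car7-GO,S:wait,W:car6-GO | queues: N=0 E=0 S=1 W=0
Step 6 [EW]: N:wait,E:empty,S:wait,W:empty | queues: N=0 E=0 S=1 W=0
Step 7 [EW]: N:wait,E:empty,S:wait,W:empty | queues: N=0 E=0 S=1 W=0
Step 8 [NS]: N:empty,E:wait,S:car5-GO,W:wait | queues: N=0 E=0 S=0 W=0
Car 1 crosses at step 1

1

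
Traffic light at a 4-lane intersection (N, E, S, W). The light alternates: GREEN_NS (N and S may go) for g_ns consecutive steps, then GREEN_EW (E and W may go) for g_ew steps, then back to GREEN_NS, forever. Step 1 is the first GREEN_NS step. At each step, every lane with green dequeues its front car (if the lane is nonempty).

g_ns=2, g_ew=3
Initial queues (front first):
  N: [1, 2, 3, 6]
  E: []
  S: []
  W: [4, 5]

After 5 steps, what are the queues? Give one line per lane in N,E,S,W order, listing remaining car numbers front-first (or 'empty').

Step 1 [NS]: N:car1-GO,E:wait,S:empty,W:wait | queues: N=3 E=0 S=0 W=2
Step 2 [NS]: N:car2-GO,E:wait,S:empty,W:wait | queues: N=2 E=0 S=0 W=2
Step 3 [EW]: N:wait,E:empty,S:wait,W:car4-GO | queues: N=2 E=0 S=0 W=1
Step 4 [EW]: N:wait,E:empty,S:wait,W:car5-GO | queues: N=2 E=0 S=0 W=0
Step 5 [EW]: N:wait,E:empty,S:wait,W:empty | queues: N=2 E=0 S=0 W=0

N: 3 6
E: empty
S: empty
W: empty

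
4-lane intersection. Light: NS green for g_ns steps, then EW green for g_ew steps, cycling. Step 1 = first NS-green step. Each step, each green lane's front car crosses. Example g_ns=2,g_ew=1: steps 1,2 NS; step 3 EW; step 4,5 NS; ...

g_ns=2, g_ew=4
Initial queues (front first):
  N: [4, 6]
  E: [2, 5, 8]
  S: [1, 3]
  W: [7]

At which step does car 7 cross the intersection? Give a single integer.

Step 1 [NS]: N:car4-GO,E:wait,S:car1-GO,W:wait | queues: N=1 E=3 S=1 W=1
Step 2 [NS]: N:car6-GO,E:wait,S:car3-GO,W:wait | queues: N=0 E=3 S=0 W=1
Step 3 [EW]: N:wait,E:car2-GO,S:wait,W:car7-GO | queues: N=0 E=2 S=0 W=0
Step 4 [EW]: N:wait,E:car5-GO,S:wait,W:empty | queues: N=0 E=1 S=0 W=0
Step 5 [EW]: N:wait,E:car8-GO,S:wait,W:empty | queues: N=0 E=0 S=0 W=0
Car 7 crosses at step 3

3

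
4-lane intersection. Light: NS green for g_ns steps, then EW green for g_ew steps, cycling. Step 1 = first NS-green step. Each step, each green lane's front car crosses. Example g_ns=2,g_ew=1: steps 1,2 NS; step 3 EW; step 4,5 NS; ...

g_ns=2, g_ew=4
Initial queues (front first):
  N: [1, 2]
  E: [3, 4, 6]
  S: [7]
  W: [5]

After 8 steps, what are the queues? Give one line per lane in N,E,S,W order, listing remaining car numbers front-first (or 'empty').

Step 1 [NS]: N:car1-GO,E:wait,S:car7-GO,W:wait | queues: N=1 E=3 S=0 W=1
Step 2 [NS]: N:car2-GO,E:wait,S:empty,W:wait | queues: N=0 E=3 S=0 W=1
Step 3 [EW]: N:wait,E:car3-GO,S:wait,W:car5-GO | queues: N=0 E=2 S=0 W=0
Step 4 [EW]: N:wait,E:car4-GO,S:wait,W:empty | queues: N=0 E=1 S=0 W=0
Step 5 [EW]: N:wait,E:car6-GO,S:wait,W:empty | queues: N=0 E=0 S=0 W=0

N: empty
E: empty
S: empty
W: empty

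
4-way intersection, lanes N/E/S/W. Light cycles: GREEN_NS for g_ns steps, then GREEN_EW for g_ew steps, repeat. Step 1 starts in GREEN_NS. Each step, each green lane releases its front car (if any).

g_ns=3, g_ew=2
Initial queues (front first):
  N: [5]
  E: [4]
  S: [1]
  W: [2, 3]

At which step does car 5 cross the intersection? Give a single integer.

Step 1 [NS]: N:car5-GO,E:wait,S:car1-GO,W:wait | queues: N=0 E=1 S=0 W=2
Step 2 [NS]: N:empty,E:wait,S:empty,W:wait | queues: N=0 E=1 S=0 W=2
Step 3 [NS]: N:empty,E:wait,S:empty,W:wait | queues: N=0 E=1 S=0 W=2
Step 4 [EW]: N:wait,E:car4-GO,S:wait,W:car2-GO | queues: N=0 E=0 S=0 W=1
Step 5 [EW]: N:wait,E:empty,S:wait,W:car3-GO | queues: N=0 E=0 S=0 W=0
Car 5 crosses at step 1

1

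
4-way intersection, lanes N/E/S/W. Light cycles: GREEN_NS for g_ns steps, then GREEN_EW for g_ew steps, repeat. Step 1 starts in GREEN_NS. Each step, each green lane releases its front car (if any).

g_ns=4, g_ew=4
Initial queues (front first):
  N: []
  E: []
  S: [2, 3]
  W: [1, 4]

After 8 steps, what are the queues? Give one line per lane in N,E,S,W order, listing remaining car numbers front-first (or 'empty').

Step 1 [NS]: N:empty,E:wait,S:car2-GO,W:wait | queues: N=0 E=0 S=1 W=2
Step 2 [NS]: N:empty,E:wait,S:car3-GO,W:wait | queues: N=0 E=0 S=0 W=2
Step 3 [NS]: N:empty,E:wait,S:empty,W:wait | queues: N=0 E=0 S=0 W=2
Step 4 [NS]: N:empty,E:wait,S:empty,W:wait | queues: N=0 E=0 S=0 W=2
Step 5 [EW]: N:wait,E:empty,S:wait,W:car1-GO | queues: N=0 E=0 S=0 W=1
Step 6 [EW]: N:wait,E:empty,S:wait,W:car4-GO | queues: N=0 E=0 S=0 W=0

N: empty
E: empty
S: empty
W: empty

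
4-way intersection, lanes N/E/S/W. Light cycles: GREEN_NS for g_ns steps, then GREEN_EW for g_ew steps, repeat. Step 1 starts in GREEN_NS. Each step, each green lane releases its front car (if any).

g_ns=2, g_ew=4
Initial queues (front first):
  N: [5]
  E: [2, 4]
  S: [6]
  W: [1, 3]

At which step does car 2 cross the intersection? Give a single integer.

Step 1 [NS]: N:car5-GO,E:wait,S:car6-GO,W:wait | queues: N=0 E=2 S=0 W=2
Step 2 [NS]: N:empty,E:wait,S:empty,W:wait | queues: N=0 E=2 S=0 W=2
Step 3 [EW]: N:wait,E:car2-GO,S:wait,W:car1-GO | queues: N=0 E=1 S=0 W=1
Step 4 [EW]: N:wait,E:car4-GO,S:wait,W:car3-GO | queues: N=0 E=0 S=0 W=0
Car 2 crosses at step 3

3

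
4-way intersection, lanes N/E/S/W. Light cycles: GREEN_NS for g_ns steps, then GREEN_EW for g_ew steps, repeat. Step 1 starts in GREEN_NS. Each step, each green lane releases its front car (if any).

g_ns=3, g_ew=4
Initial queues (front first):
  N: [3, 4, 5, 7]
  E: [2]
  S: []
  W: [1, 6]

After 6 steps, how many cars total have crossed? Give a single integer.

Answer: 6

Derivation:
Step 1 [NS]: N:car3-GO,E:wait,S:empty,W:wait | queues: N=3 E=1 S=0 W=2
Step 2 [NS]: N:car4-GO,E:wait,S:empty,W:wait | queues: N=2 E=1 S=0 W=2
Step 3 [NS]: N:car5-GO,E:wait,S:empty,W:wait | queues: N=1 E=1 S=0 W=2
Step 4 [EW]: N:wait,E:car2-GO,S:wait,W:car1-GO | queues: N=1 E=0 S=0 W=1
Step 5 [EW]: N:wait,E:empty,S:wait,W:car6-GO | queues: N=1 E=0 S=0 W=0
Step 6 [EW]: N:wait,E:empty,S:wait,W:empty | queues: N=1 E=0 S=0 W=0
Cars crossed by step 6: 6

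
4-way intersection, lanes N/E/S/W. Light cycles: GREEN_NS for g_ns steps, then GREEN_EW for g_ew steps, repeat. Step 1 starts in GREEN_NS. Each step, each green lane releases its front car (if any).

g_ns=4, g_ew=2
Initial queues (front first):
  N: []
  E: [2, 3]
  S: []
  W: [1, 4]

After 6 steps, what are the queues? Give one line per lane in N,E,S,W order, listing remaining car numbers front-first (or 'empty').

Step 1 [NS]: N:empty,E:wait,S:empty,W:wait | queues: N=0 E=2 S=0 W=2
Step 2 [NS]: N:empty,E:wait,S:empty,W:wait | queues: N=0 E=2 S=0 W=2
Step 3 [NS]: N:empty,E:wait,S:empty,W:wait | queues: N=0 E=2 S=0 W=2
Step 4 [NS]: N:empty,E:wait,S:empty,W:wait | queues: N=0 E=2 S=0 W=2
Step 5 [EW]: N:wait,E:car2-GO,S:wait,W:car1-GO | queues: N=0 E=1 S=0 W=1
Step 6 [EW]: N:wait,E:car3-GO,S:wait,W:car4-GO | queues: N=0 E=0 S=0 W=0

N: empty
E: empty
S: empty
W: empty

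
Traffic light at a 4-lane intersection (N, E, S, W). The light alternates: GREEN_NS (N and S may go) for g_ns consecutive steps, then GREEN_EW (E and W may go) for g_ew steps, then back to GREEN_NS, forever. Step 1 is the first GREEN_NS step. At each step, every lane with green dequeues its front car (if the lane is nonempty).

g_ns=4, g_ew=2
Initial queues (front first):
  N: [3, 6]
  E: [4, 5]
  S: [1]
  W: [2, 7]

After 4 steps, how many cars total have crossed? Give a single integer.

Step 1 [NS]: N:car3-GO,E:wait,S:car1-GO,W:wait | queues: N=1 E=2 S=0 W=2
Step 2 [NS]: N:car6-GO,E:wait,S:empty,W:wait | queues: N=0 E=2 S=0 W=2
Step 3 [NS]: N:empty,E:wait,S:empty,W:wait | queues: N=0 E=2 S=0 W=2
Step 4 [NS]: N:empty,E:wait,S:empty,W:wait | queues: N=0 E=2 S=0 W=2
Cars crossed by step 4: 3

Answer: 3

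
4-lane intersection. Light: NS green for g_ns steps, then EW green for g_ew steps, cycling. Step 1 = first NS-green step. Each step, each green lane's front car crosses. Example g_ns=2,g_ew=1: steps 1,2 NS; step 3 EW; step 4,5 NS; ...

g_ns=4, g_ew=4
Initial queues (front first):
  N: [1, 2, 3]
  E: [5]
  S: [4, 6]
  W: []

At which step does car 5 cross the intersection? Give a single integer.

Step 1 [NS]: N:car1-GO,E:wait,S:car4-GO,W:wait | queues: N=2 E=1 S=1 W=0
Step 2 [NS]: N:car2-GO,E:wait,S:car6-GO,W:wait | queues: N=1 E=1 S=0 W=0
Step 3 [NS]: N:car3-GO,E:wait,S:empty,W:wait | queues: N=0 E=1 S=0 W=0
Step 4 [NS]: N:empty,E:wait,S:empty,W:wait | queues: N=0 E=1 S=0 W=0
Step 5 [EW]: N:wait,E:car5-GO,S:wait,W:empty | queues: N=0 E=0 S=0 W=0
Car 5 crosses at step 5

5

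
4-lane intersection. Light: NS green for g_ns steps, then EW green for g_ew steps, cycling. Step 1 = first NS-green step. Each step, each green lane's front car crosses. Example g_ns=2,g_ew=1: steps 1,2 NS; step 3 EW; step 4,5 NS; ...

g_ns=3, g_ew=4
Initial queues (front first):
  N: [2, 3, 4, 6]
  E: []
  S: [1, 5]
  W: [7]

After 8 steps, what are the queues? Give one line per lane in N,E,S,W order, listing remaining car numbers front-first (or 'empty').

Step 1 [NS]: N:car2-GO,E:wait,S:car1-GO,W:wait | queues: N=3 E=0 S=1 W=1
Step 2 [NS]: N:car3-GO,E:wait,S:car5-GO,W:wait | queues: N=2 E=0 S=0 W=1
Step 3 [NS]: N:car4-GO,E:wait,S:empty,W:wait | queues: N=1 E=0 S=0 W=1
Step 4 [EW]: N:wait,E:empty,S:wait,W:car7-GO | queues: N=1 E=0 S=0 W=0
Step 5 [EW]: N:wait,E:empty,S:wait,W:empty | queues: N=1 E=0 S=0 W=0
Step 6 [EW]: N:wait,E:empty,S:wait,W:empty | queues: N=1 E=0 S=0 W=0
Step 7 [EW]: N:wait,E:empty,S:wait,W:empty | queues: N=1 E=0 S=0 W=0
Step 8 [NS]: N:car6-GO,E:wait,S:empty,W:wait | queues: N=0 E=0 S=0 W=0

N: empty
E: empty
S: empty
W: empty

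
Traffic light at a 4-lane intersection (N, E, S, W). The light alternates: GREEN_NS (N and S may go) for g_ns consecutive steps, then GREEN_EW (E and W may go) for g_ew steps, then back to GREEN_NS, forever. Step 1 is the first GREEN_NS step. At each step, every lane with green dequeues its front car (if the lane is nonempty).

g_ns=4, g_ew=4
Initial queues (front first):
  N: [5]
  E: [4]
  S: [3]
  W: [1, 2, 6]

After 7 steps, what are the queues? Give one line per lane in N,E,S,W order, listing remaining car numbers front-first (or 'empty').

Step 1 [NS]: N:car5-GO,E:wait,S:car3-GO,W:wait | queues: N=0 E=1 S=0 W=3
Step 2 [NS]: N:empty,E:wait,S:empty,W:wait | queues: N=0 E=1 S=0 W=3
Step 3 [NS]: N:empty,E:wait,S:empty,W:wait | queues: N=0 E=1 S=0 W=3
Step 4 [NS]: N:empty,E:wait,S:empty,W:wait | queues: N=0 E=1 S=0 W=3
Step 5 [EW]: N:wait,E:car4-GO,S:wait,W:car1-GO | queues: N=0 E=0 S=0 W=2
Step 6 [EW]: N:wait,E:empty,S:wait,W:car2-GO | queues: N=0 E=0 S=0 W=1
Step 7 [EW]: N:wait,E:empty,S:wait,W:car6-GO | queues: N=0 E=0 S=0 W=0

N: empty
E: empty
S: empty
W: empty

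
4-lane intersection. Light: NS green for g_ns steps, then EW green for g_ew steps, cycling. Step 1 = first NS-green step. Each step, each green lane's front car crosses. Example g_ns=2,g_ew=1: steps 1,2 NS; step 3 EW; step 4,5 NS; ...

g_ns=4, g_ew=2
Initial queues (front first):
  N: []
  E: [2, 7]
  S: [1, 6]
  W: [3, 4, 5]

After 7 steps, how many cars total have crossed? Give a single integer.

Step 1 [NS]: N:empty,E:wait,S:car1-GO,W:wait | queues: N=0 E=2 S=1 W=3
Step 2 [NS]: N:empty,E:wait,S:car6-GO,W:wait | queues: N=0 E=2 S=0 W=3
Step 3 [NS]: N:empty,E:wait,S:empty,W:wait | queues: N=0 E=2 S=0 W=3
Step 4 [NS]: N:empty,E:wait,S:empty,W:wait | queues: N=0 E=2 S=0 W=3
Step 5 [EW]: N:wait,E:car2-GO,S:wait,W:car3-GO | queues: N=0 E=1 S=0 W=2
Step 6 [EW]: N:wait,E:car7-GO,S:wait,W:car4-GO | queues: N=0 E=0 S=0 W=1
Step 7 [NS]: N:empty,E:wait,S:empty,W:wait | queues: N=0 E=0 S=0 W=1
Cars crossed by step 7: 6

Answer: 6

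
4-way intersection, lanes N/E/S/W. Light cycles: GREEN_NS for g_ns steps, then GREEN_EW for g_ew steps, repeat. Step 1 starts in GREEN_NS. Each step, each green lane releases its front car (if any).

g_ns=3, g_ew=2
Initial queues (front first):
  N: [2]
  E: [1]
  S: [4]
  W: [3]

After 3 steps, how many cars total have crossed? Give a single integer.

Step 1 [NS]: N:car2-GO,E:wait,S:car4-GO,W:wait | queues: N=0 E=1 S=0 W=1
Step 2 [NS]: N:empty,E:wait,S:empty,W:wait | queues: N=0 E=1 S=0 W=1
Step 3 [NS]: N:empty,E:wait,S:empty,W:wait | queues: N=0 E=1 S=0 W=1
Cars crossed by step 3: 2

Answer: 2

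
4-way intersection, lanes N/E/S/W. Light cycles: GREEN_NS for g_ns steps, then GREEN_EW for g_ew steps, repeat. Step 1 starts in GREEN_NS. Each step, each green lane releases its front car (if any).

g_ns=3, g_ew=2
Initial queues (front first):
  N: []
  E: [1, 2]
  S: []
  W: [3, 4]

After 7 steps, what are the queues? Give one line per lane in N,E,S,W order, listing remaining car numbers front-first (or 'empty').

Step 1 [NS]: N:empty,E:wait,S:empty,W:wait | queues: N=0 E=2 S=0 W=2
Step 2 [NS]: N:empty,E:wait,S:empty,W:wait | queues: N=0 E=2 S=0 W=2
Step 3 [NS]: N:empty,E:wait,S:empty,W:wait | queues: N=0 E=2 S=0 W=2
Step 4 [EW]: N:wait,E:car1-GO,S:wait,W:car3-GO | queues: N=0 E=1 S=0 W=1
Step 5 [EW]: N:wait,E:car2-GO,S:wait,W:car4-GO | queues: N=0 E=0 S=0 W=0

N: empty
E: empty
S: empty
W: empty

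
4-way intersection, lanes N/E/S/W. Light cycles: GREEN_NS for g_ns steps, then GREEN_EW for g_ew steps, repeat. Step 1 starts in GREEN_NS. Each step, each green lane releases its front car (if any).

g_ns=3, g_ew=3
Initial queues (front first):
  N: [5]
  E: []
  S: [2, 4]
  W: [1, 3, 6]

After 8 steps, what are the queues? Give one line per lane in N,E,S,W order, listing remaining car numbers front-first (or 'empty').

Step 1 [NS]: N:car5-GO,E:wait,S:car2-GO,W:wait | queues: N=0 E=0 S=1 W=3
Step 2 [NS]: N:empty,E:wait,S:car4-GO,W:wait | queues: N=0 E=0 S=0 W=3
Step 3 [NS]: N:empty,E:wait,S:empty,W:wait | queues: N=0 E=0 S=0 W=3
Step 4 [EW]: N:wait,E:empty,S:wait,W:car1-GO | queues: N=0 E=0 S=0 W=2
Step 5 [EW]: N:wait,E:empty,S:wait,W:car3-GO | queues: N=0 E=0 S=0 W=1
Step 6 [EW]: N:wait,E:empty,S:wait,W:car6-GO | queues: N=0 E=0 S=0 W=0

N: empty
E: empty
S: empty
W: empty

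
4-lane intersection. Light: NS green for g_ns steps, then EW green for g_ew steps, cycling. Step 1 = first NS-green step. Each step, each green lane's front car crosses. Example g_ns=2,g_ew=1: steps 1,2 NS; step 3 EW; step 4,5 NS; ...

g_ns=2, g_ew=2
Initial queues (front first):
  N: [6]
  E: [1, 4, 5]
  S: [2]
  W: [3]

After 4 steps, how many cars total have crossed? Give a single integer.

Step 1 [NS]: N:car6-GO,E:wait,S:car2-GO,W:wait | queues: N=0 E=3 S=0 W=1
Step 2 [NS]: N:empty,E:wait,S:empty,W:wait | queues: N=0 E=3 S=0 W=1
Step 3 [EW]: N:wait,E:car1-GO,S:wait,W:car3-GO | queues: N=0 E=2 S=0 W=0
Step 4 [EW]: N:wait,E:car4-GO,S:wait,W:empty | queues: N=0 E=1 S=0 W=0
Cars crossed by step 4: 5

Answer: 5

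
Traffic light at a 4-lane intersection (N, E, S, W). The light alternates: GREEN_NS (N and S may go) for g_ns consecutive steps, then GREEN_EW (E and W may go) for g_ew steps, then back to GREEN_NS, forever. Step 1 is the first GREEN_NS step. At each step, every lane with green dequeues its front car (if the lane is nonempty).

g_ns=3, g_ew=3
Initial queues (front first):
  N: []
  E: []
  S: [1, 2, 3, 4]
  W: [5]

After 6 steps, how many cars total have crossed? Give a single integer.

Answer: 4

Derivation:
Step 1 [NS]: N:empty,E:wait,S:car1-GO,W:wait | queues: N=0 E=0 S=3 W=1
Step 2 [NS]: N:empty,E:wait,S:car2-GO,W:wait | queues: N=0 E=0 S=2 W=1
Step 3 [NS]: N:empty,E:wait,S:car3-GO,W:wait | queues: N=0 E=0 S=1 W=1
Step 4 [EW]: N:wait,E:empty,S:wait,W:car5-GO | queues: N=0 E=0 S=1 W=0
Step 5 [EW]: N:wait,E:empty,S:wait,W:empty | queues: N=0 E=0 S=1 W=0
Step 6 [EW]: N:wait,E:empty,S:wait,W:empty | queues: N=0 E=0 S=1 W=0
Cars crossed by step 6: 4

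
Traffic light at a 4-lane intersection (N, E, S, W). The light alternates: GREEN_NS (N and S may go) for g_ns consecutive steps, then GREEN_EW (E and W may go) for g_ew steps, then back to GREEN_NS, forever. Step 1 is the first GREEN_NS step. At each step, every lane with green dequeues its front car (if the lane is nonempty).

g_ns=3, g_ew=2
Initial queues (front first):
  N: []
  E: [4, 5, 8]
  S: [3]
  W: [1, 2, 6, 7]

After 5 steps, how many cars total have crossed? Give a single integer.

Answer: 5

Derivation:
Step 1 [NS]: N:empty,E:wait,S:car3-GO,W:wait | queues: N=0 E=3 S=0 W=4
Step 2 [NS]: N:empty,E:wait,S:empty,W:wait | queues: N=0 E=3 S=0 W=4
Step 3 [NS]: N:empty,E:wait,S:empty,W:wait | queues: N=0 E=3 S=0 W=4
Step 4 [EW]: N:wait,E:car4-GO,S:wait,W:car1-GO | queues: N=0 E=2 S=0 W=3
Step 5 [EW]: N:wait,E:car5-GO,S:wait,W:car2-GO | queues: N=0 E=1 S=0 W=2
Cars crossed by step 5: 5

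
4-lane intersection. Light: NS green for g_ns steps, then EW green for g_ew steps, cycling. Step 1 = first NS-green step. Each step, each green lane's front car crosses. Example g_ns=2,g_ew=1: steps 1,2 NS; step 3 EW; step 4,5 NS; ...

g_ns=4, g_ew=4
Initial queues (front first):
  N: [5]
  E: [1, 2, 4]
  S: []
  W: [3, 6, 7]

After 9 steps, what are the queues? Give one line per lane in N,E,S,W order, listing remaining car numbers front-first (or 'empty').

Step 1 [NS]: N:car5-GO,E:wait,S:empty,W:wait | queues: N=0 E=3 S=0 W=3
Step 2 [NS]: N:empty,E:wait,S:empty,W:wait | queues: N=0 E=3 S=0 W=3
Step 3 [NS]: N:empty,E:wait,S:empty,W:wait | queues: N=0 E=3 S=0 W=3
Step 4 [NS]: N:empty,E:wait,S:empty,W:wait | queues: N=0 E=3 S=0 W=3
Step 5 [EW]: N:wait,E:car1-GO,S:wait,W:car3-GO | queues: N=0 E=2 S=0 W=2
Step 6 [EW]: N:wait,E:car2-GO,S:wait,W:car6-GO | queues: N=0 E=1 S=0 W=1
Step 7 [EW]: N:wait,E:car4-GO,S:wait,W:car7-GO | queues: N=0 E=0 S=0 W=0

N: empty
E: empty
S: empty
W: empty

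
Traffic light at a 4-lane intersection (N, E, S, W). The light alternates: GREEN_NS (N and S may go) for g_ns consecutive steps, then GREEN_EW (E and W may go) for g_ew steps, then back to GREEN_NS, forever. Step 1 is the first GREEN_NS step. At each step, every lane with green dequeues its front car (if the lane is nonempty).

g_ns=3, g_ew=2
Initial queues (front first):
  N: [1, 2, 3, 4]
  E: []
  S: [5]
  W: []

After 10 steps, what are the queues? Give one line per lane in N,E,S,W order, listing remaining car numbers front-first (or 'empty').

Step 1 [NS]: N:car1-GO,E:wait,S:car5-GO,W:wait | queues: N=3 E=0 S=0 W=0
Step 2 [NS]: N:car2-GO,E:wait,S:empty,W:wait | queues: N=2 E=0 S=0 W=0
Step 3 [NS]: N:car3-GO,E:wait,S:empty,W:wait | queues: N=1 E=0 S=0 W=0
Step 4 [EW]: N:wait,E:empty,S:wait,W:empty | queues: N=1 E=0 S=0 W=0
Step 5 [EW]: N:wait,E:empty,S:wait,W:empty | queues: N=1 E=0 S=0 W=0
Step 6 [NS]: N:car4-GO,E:wait,S:empty,W:wait | queues: N=0 E=0 S=0 W=0

N: empty
E: empty
S: empty
W: empty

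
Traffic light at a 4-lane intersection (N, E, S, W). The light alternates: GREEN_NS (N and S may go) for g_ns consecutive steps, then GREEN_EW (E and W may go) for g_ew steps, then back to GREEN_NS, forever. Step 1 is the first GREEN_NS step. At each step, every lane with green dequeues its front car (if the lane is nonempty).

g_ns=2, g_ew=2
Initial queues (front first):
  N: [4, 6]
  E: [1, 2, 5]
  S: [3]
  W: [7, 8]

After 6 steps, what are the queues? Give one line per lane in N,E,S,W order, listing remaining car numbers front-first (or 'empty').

Step 1 [NS]: N:car4-GO,E:wait,S:car3-GO,W:wait | queues: N=1 E=3 S=0 W=2
Step 2 [NS]: N:car6-GO,E:wait,S:empty,W:wait | queues: N=0 E=3 S=0 W=2
Step 3 [EW]: N:wait,E:car1-GO,S:wait,W:car7-GO | queues: N=0 E=2 S=0 W=1
Step 4 [EW]: N:wait,E:car2-GO,S:wait,W:car8-GO | queues: N=0 E=1 S=0 W=0
Step 5 [NS]: N:empty,E:wait,S:empty,W:wait | queues: N=0 E=1 S=0 W=0
Step 6 [NS]: N:empty,E:wait,S:empty,W:wait | queues: N=0 E=1 S=0 W=0

N: empty
E: 5
S: empty
W: empty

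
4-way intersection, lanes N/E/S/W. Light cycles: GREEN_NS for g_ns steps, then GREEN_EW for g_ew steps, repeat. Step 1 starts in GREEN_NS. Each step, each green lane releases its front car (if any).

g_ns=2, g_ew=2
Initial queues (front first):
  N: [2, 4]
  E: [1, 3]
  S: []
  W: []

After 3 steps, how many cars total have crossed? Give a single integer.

Step 1 [NS]: N:car2-GO,E:wait,S:empty,W:wait | queues: N=1 E=2 S=0 W=0
Step 2 [NS]: N:car4-GO,E:wait,S:empty,W:wait | queues: N=0 E=2 S=0 W=0
Step 3 [EW]: N:wait,E:car1-GO,S:wait,W:empty | queues: N=0 E=1 S=0 W=0
Cars crossed by step 3: 3

Answer: 3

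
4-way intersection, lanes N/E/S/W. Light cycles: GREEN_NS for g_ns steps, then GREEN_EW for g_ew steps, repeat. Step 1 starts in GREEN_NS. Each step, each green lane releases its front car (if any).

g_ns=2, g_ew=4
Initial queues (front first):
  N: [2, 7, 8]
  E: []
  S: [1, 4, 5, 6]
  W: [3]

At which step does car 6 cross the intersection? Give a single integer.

Step 1 [NS]: N:car2-GO,E:wait,S:car1-GO,W:wait | queues: N=2 E=0 S=3 W=1
Step 2 [NS]: N:car7-GO,E:wait,S:car4-GO,W:wait | queues: N=1 E=0 S=2 W=1
Step 3 [EW]: N:wait,E:empty,S:wait,W:car3-GO | queues: N=1 E=0 S=2 W=0
Step 4 [EW]: N:wait,E:empty,S:wait,W:empty | queues: N=1 E=0 S=2 W=0
Step 5 [EW]: N:wait,E:empty,S:wait,W:empty | queues: N=1 E=0 S=2 W=0
Step 6 [EW]: N:wait,E:empty,S:wait,W:empty | queues: N=1 E=0 S=2 W=0
Step 7 [NS]: N:car8-GO,E:wait,S:car5-GO,W:wait | queues: N=0 E=0 S=1 W=0
Step 8 [NS]: N:empty,E:wait,S:car6-GO,W:wait | queues: N=0 E=0 S=0 W=0
Car 6 crosses at step 8

8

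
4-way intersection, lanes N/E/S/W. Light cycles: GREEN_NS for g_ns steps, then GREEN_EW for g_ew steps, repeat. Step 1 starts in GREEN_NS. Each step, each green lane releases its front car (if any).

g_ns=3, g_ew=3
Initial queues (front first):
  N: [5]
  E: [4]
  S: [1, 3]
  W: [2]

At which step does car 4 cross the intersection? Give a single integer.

Step 1 [NS]: N:car5-GO,E:wait,S:car1-GO,W:wait | queues: N=0 E=1 S=1 W=1
Step 2 [NS]: N:empty,E:wait,S:car3-GO,W:wait | queues: N=0 E=1 S=0 W=1
Step 3 [NS]: N:empty,E:wait,S:empty,W:wait | queues: N=0 E=1 S=0 W=1
Step 4 [EW]: N:wait,E:car4-GO,S:wait,W:car2-GO | queues: N=0 E=0 S=0 W=0
Car 4 crosses at step 4

4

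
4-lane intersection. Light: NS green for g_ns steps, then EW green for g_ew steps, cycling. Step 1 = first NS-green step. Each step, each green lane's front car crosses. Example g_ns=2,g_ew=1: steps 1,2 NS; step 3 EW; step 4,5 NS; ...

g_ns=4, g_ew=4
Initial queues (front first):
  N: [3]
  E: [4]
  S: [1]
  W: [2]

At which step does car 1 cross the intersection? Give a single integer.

Step 1 [NS]: N:car3-GO,E:wait,S:car1-GO,W:wait | queues: N=0 E=1 S=0 W=1
Step 2 [NS]: N:empty,E:wait,S:empty,W:wait | queues: N=0 E=1 S=0 W=1
Step 3 [NS]: N:empty,E:wait,S:empty,W:wait | queues: N=0 E=1 S=0 W=1
Step 4 [NS]: N:empty,E:wait,S:empty,W:wait | queues: N=0 E=1 S=0 W=1
Step 5 [EW]: N:wait,E:car4-GO,S:wait,W:car2-GO | queues: N=0 E=0 S=0 W=0
Car 1 crosses at step 1

1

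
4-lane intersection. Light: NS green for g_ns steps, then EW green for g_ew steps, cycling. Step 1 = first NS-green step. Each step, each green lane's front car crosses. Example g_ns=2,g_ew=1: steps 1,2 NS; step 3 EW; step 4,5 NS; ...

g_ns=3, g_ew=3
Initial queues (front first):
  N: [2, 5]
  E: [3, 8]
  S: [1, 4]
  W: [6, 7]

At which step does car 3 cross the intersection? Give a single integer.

Step 1 [NS]: N:car2-GO,E:wait,S:car1-GO,W:wait | queues: N=1 E=2 S=1 W=2
Step 2 [NS]: N:car5-GO,E:wait,S:car4-GO,W:wait | queues: N=0 E=2 S=0 W=2
Step 3 [NS]: N:empty,E:wait,S:empty,W:wait | queues: N=0 E=2 S=0 W=2
Step 4 [EW]: N:wait,E:car3-GO,S:wait,W:car6-GO | queues: N=0 E=1 S=0 W=1
Step 5 [EW]: N:wait,E:car8-GO,S:wait,W:car7-GO | queues: N=0 E=0 S=0 W=0
Car 3 crosses at step 4

4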